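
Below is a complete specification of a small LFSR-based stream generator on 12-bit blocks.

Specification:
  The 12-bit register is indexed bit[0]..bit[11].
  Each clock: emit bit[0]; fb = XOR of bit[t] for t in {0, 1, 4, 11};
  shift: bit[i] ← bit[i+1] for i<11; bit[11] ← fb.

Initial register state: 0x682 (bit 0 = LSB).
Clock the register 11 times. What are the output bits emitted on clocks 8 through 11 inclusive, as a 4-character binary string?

1011

reg_0 = 0x682
clock 1: out=0, reg = 0xB41
clock 2: out=1, reg = 0x5A0
clock 3: out=0, reg = 0x2D0
clock 4: out=0, reg = 0x968
clock 5: out=0, reg = 0xCB4
clock 6: out=0, reg = 0x65A
clock 7: out=0, reg = 0x32D
clock 8: out=1, reg = 0x996
clock 9: out=0, reg = 0xCCB
clock 10: out=1, reg = 0xE65
clock 11: out=1, reg = 0x732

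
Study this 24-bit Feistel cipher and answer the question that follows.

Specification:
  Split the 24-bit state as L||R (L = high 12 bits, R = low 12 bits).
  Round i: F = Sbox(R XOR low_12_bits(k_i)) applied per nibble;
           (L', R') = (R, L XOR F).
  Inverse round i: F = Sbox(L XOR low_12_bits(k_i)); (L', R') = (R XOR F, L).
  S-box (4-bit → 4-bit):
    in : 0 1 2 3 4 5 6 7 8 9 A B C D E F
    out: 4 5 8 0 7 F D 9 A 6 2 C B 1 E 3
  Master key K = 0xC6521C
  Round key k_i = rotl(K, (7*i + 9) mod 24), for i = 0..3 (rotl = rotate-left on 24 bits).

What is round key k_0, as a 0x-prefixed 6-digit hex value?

K = 0xC6521C
k_0 = rotl(K, (7*0+9) mod 24) = rotl(K, 9) = 0xA4398C

0xA4398C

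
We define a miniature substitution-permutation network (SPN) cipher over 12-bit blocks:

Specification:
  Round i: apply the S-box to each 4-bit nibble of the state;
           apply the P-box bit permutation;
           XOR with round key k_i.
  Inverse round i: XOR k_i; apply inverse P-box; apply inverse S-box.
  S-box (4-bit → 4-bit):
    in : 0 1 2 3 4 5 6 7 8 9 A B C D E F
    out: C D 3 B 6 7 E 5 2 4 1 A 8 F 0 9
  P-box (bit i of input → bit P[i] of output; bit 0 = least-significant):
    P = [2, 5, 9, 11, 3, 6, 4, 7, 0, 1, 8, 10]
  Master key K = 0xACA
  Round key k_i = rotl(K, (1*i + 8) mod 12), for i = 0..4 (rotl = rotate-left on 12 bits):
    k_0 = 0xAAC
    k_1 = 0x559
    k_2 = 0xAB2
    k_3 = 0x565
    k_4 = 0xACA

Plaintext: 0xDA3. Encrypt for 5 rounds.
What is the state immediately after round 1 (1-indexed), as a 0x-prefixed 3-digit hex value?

s_0 = plaintext = 0xDA3
s_1 = Round(s_0, k_0) = 0x783
s_2 = Round(s_1, k_1) = 0xC3C
s_3 = Round(s_2, k_2) = 0x67A
s_4 = Round(s_3, k_3) = 0x07B
s_5 = Round(s_4, k_4) = 0x7F2

0x783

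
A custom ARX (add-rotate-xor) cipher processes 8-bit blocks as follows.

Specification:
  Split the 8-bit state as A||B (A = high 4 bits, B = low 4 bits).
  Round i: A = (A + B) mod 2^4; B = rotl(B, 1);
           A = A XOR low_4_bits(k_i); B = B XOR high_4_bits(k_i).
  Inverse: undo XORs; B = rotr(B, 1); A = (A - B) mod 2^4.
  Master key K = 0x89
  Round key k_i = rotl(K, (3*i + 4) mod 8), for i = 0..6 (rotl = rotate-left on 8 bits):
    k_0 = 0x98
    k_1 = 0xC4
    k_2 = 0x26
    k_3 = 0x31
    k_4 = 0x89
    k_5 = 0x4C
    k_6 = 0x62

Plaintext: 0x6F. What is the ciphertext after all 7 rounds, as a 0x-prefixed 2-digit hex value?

0x07

s_0 = plaintext = 0x6F
s_1 = Round(s_0, k_0) = 0xD6
s_2 = Round(s_1, k_1) = 0x70
s_3 = Round(s_2, k_2) = 0x12
s_4 = Round(s_3, k_3) = 0x27
s_5 = Round(s_4, k_4) = 0x06
s_6 = Round(s_5, k_5) = 0xA8
s_7 = Round(s_6, k_6) = 0x07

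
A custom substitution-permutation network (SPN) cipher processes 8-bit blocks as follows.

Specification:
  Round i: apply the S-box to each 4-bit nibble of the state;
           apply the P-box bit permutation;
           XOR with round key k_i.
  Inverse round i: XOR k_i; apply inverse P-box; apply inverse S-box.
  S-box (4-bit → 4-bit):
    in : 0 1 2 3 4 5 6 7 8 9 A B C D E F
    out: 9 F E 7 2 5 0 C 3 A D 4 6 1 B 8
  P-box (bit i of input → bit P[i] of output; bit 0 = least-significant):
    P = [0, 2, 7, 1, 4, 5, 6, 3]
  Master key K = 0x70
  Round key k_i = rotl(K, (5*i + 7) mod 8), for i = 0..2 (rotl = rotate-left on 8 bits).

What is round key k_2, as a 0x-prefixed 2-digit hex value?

K = 0x70
k_0 = rotl(K, (5*0+7) mod 8) = rotl(K, 7) = 0x38
k_1 = rotl(K, (5*1+7) mod 8) = rotl(K, 4) = 0x07
k_2 = rotl(K, (5*2+7) mod 8) = rotl(K, 1) = 0xE0

0xE0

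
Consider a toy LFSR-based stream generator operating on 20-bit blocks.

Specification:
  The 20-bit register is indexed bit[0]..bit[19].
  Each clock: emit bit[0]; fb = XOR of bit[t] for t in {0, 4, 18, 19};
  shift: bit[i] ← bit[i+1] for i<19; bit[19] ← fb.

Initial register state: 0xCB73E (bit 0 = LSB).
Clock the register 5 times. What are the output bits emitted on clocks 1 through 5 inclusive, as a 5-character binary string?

reg_0 = 0xCB73E
clock 1: out=0, reg = 0xE5B9F
clock 2: out=1, reg = 0x72DCF
clock 3: out=1, reg = 0x396E7
clock 4: out=1, reg = 0x9CB73
clock 5: out=1, reg = 0xCE5B9

01111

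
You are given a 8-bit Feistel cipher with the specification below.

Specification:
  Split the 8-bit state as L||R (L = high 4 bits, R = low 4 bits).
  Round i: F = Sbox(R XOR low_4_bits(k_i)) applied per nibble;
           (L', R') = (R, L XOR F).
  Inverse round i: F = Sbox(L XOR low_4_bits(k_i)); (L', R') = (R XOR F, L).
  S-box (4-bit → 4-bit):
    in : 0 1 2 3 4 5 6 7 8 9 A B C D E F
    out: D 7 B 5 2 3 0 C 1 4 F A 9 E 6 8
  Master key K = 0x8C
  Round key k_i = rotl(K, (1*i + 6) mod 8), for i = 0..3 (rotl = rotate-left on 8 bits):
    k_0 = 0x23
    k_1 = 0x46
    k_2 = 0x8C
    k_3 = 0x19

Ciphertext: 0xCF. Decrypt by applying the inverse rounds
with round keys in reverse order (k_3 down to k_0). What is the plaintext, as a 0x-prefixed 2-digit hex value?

0x40

s_0 = ciphertext = 0xCF
s_1 = InvRound(s_0, k_3) = 0xCC
s_2 = InvRound(s_1, k_2) = 0x1C
s_3 = InvRound(s_2, k_1) = 0x01
s_4 = InvRound(s_3, k_0) = 0x40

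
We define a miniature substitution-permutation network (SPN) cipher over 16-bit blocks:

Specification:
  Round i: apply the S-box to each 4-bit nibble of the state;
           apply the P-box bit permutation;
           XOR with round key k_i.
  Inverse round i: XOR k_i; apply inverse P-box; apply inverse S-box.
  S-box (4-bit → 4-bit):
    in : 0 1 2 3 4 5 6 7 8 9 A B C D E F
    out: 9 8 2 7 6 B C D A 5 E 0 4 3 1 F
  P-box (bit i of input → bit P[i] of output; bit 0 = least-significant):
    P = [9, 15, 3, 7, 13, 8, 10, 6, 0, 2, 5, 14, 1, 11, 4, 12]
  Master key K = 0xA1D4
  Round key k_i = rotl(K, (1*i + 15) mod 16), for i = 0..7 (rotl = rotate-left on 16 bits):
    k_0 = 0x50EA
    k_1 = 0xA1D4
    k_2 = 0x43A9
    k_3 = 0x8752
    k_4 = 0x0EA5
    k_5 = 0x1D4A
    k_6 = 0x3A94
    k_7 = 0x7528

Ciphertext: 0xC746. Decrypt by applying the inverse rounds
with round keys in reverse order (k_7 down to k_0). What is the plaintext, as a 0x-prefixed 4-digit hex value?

0xC589

s_0 = ciphertext = 0xC746
s_1 = InvRound(s_0, k_7) = 0x0403
s_2 = InvRound(s_1, k_6) = 0xFD90
s_3 = InvRound(s_2, k_5) = 0x910A
s_4 = InvRound(s_3, k_4) = 0x534F
s_5 = InvRound(s_4, k_3) = 0x65C4
s_6 = InvRound(s_5, k_2) = 0xB379
s_7 = InvRound(s_6, k_1) = 0x13B7
s_8 = InvRound(s_7, k_0) = 0xC589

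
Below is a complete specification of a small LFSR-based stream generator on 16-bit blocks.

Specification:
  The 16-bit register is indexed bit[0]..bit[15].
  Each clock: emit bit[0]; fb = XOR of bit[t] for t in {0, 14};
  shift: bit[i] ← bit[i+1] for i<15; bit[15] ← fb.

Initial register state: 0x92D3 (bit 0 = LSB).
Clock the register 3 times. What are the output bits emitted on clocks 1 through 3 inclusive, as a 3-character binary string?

reg_0 = 0x92D3
clock 1: out=1, reg = 0xC969
clock 2: out=1, reg = 0x64B4
clock 3: out=0, reg = 0xB25A

110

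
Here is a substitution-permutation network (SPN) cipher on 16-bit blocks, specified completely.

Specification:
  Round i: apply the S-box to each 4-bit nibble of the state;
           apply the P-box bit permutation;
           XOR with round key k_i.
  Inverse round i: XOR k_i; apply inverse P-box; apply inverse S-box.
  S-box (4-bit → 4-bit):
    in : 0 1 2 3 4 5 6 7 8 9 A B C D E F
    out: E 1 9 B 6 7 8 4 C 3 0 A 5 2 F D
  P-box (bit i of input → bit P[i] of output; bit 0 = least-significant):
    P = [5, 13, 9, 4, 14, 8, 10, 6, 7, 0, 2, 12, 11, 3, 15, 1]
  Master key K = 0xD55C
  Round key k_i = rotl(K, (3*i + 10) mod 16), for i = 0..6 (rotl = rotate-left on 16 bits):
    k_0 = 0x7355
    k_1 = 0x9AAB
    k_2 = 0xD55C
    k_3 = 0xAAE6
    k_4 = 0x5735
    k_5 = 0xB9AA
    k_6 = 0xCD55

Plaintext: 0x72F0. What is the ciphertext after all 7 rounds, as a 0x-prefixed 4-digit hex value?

s_0 = plaintext = 0x72F0
s_1 = Round(s_0, k_0) = 0x8585
s_2 = Round(s_1, k_1) = 0x3C4C
s_3 = Round(s_2, k_2) = 0xDAF2
s_4 = Round(s_3, k_3) = 0xEE9E
s_5 = Round(s_4, k_4) = 0xAC8A
s_6 = Round(s_5, k_5) = 0xBD6E
s_7 = Round(s_6, k_6) = 0xEF2E

0xEF2E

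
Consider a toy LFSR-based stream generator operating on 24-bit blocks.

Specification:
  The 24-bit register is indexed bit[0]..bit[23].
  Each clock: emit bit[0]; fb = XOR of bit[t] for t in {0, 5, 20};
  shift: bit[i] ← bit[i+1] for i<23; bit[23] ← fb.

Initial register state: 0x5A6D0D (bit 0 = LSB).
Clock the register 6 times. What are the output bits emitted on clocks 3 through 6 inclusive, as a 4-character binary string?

reg_0 = 0x5A6D0D
clock 1: out=1, reg = 0x2D3686
clock 2: out=0, reg = 0x169B43
clock 3: out=1, reg = 0x0B4DA1
clock 4: out=1, reg = 0x05A6D0
clock 5: out=0, reg = 0x02D368
clock 6: out=0, reg = 0x8169B4

1100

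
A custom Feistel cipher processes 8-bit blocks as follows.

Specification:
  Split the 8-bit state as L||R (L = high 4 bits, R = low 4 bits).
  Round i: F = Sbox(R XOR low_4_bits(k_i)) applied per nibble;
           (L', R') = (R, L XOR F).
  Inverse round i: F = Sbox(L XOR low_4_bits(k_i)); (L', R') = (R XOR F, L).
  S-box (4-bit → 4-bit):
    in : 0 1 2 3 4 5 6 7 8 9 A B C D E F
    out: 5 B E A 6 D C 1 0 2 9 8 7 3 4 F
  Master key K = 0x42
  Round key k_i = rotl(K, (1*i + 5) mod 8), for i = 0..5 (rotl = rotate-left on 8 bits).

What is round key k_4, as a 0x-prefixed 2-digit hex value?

K = 0x42
k_0 = rotl(K, (1*0+5) mod 8) = rotl(K, 5) = 0x48
k_1 = rotl(K, (1*1+5) mod 8) = rotl(K, 6) = 0x90
k_2 = rotl(K, (1*2+5) mod 8) = rotl(K, 7) = 0x21
k_3 = rotl(K, (1*3+5) mod 8) = rotl(K, 0) = 0x42
k_4 = rotl(K, (1*4+5) mod 8) = rotl(K, 1) = 0x84

0x84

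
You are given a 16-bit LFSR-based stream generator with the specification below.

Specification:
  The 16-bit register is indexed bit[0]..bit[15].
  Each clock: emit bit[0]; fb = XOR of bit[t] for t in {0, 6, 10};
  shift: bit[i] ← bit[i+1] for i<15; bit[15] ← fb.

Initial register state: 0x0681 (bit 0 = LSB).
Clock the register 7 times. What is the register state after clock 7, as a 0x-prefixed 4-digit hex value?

0x340D

reg_0 = 0x0681
clock 1: out=1, reg = 0x0340
clock 2: out=0, reg = 0x81A0
clock 3: out=0, reg = 0x40D0
clock 4: out=0, reg = 0xA068
clock 5: out=0, reg = 0xD034
clock 6: out=0, reg = 0x681A
clock 7: out=0, reg = 0x340D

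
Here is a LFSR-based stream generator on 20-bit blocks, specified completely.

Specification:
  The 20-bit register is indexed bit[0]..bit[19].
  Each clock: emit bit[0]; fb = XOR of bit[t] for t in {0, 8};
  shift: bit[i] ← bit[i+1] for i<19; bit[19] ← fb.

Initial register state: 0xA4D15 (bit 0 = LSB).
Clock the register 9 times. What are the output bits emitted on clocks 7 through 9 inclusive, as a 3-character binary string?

001

reg_0 = 0xA4D15
clock 1: out=1, reg = 0x5268A
clock 2: out=0, reg = 0x29345
clock 3: out=1, reg = 0x149A2
clock 4: out=0, reg = 0x8A4D1
clock 5: out=1, reg = 0xC5268
clock 6: out=0, reg = 0x62934
clock 7: out=0, reg = 0xB149A
clock 8: out=0, reg = 0x58A4D
clock 9: out=1, reg = 0xAC526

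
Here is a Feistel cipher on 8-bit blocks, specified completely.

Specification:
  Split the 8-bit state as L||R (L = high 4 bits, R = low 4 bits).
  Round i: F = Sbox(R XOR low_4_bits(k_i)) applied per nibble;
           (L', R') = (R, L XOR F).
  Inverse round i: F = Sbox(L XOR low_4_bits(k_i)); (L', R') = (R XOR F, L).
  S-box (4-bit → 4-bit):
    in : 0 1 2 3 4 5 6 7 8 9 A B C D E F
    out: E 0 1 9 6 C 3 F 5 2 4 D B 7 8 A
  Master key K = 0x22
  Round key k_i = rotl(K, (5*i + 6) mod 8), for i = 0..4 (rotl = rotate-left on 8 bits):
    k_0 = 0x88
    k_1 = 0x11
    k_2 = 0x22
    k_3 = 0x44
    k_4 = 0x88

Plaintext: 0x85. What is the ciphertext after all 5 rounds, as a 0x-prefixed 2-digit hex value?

0xD9

s_0 = plaintext = 0x85
s_1 = Round(s_0, k_0) = 0x5F
s_2 = Round(s_1, k_1) = 0xFD
s_3 = Round(s_2, k_2) = 0xD5
s_4 = Round(s_3, k_3) = 0x5D
s_5 = Round(s_4, k_4) = 0xD9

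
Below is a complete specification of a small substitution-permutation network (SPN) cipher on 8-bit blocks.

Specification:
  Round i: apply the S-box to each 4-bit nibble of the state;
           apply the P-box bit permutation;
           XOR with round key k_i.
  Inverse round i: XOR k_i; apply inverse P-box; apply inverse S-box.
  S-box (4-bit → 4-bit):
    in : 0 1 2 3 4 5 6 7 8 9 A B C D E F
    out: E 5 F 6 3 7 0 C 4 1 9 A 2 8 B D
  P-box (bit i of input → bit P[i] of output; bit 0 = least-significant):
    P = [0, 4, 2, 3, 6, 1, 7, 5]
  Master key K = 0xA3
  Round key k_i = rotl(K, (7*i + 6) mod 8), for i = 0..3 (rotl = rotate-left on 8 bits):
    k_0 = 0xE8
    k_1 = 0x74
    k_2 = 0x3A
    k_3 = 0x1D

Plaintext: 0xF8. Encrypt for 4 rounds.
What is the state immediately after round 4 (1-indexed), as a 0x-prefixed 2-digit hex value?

0x9B

s_0 = plaintext = 0xF8
s_1 = Round(s_0, k_0) = 0x0C
s_2 = Round(s_1, k_1) = 0xC6
s_3 = Round(s_2, k_2) = 0x38
s_4 = Round(s_3, k_3) = 0x9B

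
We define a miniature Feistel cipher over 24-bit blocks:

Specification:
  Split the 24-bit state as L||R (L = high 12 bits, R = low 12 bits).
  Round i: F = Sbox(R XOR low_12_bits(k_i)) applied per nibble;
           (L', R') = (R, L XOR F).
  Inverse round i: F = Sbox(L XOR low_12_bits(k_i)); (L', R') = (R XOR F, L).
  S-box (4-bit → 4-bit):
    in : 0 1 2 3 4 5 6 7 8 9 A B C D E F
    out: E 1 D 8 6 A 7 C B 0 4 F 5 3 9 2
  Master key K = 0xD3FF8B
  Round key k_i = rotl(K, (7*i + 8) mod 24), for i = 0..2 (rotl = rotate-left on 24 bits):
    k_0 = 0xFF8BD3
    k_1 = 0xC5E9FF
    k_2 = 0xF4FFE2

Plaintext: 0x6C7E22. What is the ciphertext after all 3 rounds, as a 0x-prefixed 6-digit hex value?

s_0 = plaintext = 0x6C7E22
s_1 = Round(s_0, k_0) = 0xE22CE6
s_2 = Round(s_1, k_1) = 0xCE6432
s_3 = Round(s_2, k_2) = 0x4323D8

0x4323D8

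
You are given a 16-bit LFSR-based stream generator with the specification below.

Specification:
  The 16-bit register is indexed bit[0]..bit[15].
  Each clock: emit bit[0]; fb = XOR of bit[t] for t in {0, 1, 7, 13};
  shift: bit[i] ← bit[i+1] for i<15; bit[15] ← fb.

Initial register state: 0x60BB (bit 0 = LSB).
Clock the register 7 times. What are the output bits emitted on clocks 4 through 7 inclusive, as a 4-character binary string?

reg_0 = 0x60BB
clock 1: out=1, reg = 0x305D
clock 2: out=1, reg = 0x182E
clock 3: out=0, reg = 0x8C17
clock 4: out=1, reg = 0x460B
clock 5: out=1, reg = 0x2305
clock 6: out=1, reg = 0x1182
clock 7: out=0, reg = 0x08C1

1110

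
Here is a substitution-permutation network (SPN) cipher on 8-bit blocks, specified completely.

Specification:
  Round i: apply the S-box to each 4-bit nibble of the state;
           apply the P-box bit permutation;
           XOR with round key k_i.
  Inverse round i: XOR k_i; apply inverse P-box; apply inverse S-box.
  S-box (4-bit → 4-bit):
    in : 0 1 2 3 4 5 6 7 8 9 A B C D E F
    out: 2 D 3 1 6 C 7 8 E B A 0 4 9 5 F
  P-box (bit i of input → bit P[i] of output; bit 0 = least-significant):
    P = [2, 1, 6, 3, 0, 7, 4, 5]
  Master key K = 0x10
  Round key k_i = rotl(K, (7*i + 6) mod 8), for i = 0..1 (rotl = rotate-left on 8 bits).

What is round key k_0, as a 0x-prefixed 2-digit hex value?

K = 0x10
k_0 = rotl(K, (7*0+6) mod 8) = rotl(K, 6) = 0x04

0x04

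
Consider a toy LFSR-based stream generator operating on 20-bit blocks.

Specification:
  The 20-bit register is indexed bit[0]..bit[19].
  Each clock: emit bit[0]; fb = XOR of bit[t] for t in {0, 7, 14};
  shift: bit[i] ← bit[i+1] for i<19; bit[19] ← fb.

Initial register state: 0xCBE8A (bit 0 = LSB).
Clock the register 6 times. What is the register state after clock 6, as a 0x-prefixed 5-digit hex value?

reg_0 = 0xCBE8A
clock 1: out=0, reg = 0xE5F45
clock 2: out=1, reg = 0x72FA2
clock 3: out=0, reg = 0xB97D1
clock 4: out=1, reg = 0x5CBE8
clock 5: out=0, reg = 0x2E5F4
clock 6: out=0, reg = 0x172FA

0x172FA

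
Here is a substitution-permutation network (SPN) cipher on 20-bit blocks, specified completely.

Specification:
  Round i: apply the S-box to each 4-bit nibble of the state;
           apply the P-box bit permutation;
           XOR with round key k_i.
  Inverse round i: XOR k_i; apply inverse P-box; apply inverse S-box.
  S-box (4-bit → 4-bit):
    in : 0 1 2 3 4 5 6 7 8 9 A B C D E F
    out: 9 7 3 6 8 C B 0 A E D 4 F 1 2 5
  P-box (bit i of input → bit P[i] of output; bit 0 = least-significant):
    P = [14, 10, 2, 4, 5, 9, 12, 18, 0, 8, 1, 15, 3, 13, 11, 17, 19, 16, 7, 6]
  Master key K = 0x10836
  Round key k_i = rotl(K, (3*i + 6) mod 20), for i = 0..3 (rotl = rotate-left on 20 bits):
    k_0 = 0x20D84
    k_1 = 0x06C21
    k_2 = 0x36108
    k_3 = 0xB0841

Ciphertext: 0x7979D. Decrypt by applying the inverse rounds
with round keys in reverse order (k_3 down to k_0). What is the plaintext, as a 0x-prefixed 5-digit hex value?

0x319F9

s_0 = ciphertext = 0x7979D
s_1 = InvRound(s_0, k_3) = 0xAF899
s_2 = InvRound(s_1, k_2) = 0x1B6B4
s_3 = InvRound(s_2, k_1) = 0x3B03A
s_4 = InvRound(s_3, k_0) = 0x319F9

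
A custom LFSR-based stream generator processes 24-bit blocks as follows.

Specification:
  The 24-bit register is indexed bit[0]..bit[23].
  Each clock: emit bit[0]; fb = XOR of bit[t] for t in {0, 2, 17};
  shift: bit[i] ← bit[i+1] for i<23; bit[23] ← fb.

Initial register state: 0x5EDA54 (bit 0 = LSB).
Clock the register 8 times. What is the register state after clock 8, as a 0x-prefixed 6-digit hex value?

reg_0 = 0x5EDA54
clock 1: out=0, reg = 0x2F6D2A
clock 2: out=0, reg = 0x97B695
clock 3: out=1, reg = 0xCBDB4A
clock 4: out=0, reg = 0xE5EDA5
clock 5: out=1, reg = 0x72F6D2
clock 6: out=0, reg = 0xB97B69
clock 7: out=1, reg = 0xDCBDB4
clock 8: out=0, reg = 0xEE5EDA

0xEE5EDA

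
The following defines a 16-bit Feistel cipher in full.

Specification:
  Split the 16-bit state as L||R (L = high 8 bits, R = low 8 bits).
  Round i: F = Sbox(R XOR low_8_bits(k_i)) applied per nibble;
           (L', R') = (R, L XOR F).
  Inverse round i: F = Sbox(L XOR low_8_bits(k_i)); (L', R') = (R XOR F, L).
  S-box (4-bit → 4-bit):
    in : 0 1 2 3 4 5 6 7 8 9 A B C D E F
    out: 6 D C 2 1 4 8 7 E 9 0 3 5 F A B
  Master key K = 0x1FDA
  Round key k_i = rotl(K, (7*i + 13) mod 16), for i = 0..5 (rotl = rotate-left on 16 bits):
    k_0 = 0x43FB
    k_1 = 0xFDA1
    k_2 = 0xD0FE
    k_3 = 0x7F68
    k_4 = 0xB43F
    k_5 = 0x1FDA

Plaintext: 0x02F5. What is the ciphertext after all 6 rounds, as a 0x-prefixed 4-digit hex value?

0xCC61

s_0 = plaintext = 0x02F5
s_1 = Round(s_0, k_0) = 0xF568
s_2 = Round(s_1, k_1) = 0x68AC
s_3 = Round(s_2, k_2) = 0xAC24
s_4 = Round(s_3, k_3) = 0x24B9
s_5 = Round(s_4, k_4) = 0xB9CC
s_6 = Round(s_5, k_5) = 0xCC61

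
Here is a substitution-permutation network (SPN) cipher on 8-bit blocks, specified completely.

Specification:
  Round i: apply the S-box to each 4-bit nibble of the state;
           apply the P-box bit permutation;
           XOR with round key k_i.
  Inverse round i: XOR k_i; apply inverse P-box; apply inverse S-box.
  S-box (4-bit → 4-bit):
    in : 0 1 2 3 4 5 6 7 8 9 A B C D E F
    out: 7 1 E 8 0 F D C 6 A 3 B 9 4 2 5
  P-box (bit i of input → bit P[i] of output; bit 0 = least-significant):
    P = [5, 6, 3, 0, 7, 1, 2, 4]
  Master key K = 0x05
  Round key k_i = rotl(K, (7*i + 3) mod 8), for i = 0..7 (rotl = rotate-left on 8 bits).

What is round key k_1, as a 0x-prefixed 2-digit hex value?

0x14

K = 0x05
k_0 = rotl(K, (7*0+3) mod 8) = rotl(K, 3) = 0x28
k_1 = rotl(K, (7*1+3) mod 8) = rotl(K, 2) = 0x14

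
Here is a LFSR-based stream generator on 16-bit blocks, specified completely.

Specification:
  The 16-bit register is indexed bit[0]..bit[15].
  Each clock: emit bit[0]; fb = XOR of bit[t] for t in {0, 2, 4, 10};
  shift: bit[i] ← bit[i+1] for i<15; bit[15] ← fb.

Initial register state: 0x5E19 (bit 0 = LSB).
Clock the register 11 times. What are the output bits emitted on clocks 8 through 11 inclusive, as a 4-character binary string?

0011

reg_0 = 0x5E19
clock 1: out=1, reg = 0xAF0C
clock 2: out=0, reg = 0x5786
clock 3: out=0, reg = 0x2BC3
clock 4: out=1, reg = 0x95E1
clock 5: out=1, reg = 0x4AF0
clock 6: out=0, reg = 0xA578
clock 7: out=0, reg = 0x52BC
clock 8: out=0, reg = 0x295E
clock 9: out=0, reg = 0x14AF
clock 10: out=1, reg = 0x8A57
clock 11: out=1, reg = 0xC52B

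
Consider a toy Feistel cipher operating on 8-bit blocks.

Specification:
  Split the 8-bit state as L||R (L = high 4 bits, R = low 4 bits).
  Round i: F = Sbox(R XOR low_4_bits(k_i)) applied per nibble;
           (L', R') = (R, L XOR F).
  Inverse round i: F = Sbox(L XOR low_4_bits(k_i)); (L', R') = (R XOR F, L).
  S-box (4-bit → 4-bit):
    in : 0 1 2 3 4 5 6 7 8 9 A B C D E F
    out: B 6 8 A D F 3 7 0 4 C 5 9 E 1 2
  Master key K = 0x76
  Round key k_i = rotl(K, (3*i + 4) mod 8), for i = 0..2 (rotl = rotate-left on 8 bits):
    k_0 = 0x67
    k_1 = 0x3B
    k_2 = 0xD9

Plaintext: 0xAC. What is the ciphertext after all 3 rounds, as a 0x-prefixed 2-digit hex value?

s_0 = plaintext = 0xAC
s_1 = Round(s_0, k_0) = 0xCF
s_2 = Round(s_1, k_1) = 0xF1
s_3 = Round(s_2, k_2) = 0x1F

0x1F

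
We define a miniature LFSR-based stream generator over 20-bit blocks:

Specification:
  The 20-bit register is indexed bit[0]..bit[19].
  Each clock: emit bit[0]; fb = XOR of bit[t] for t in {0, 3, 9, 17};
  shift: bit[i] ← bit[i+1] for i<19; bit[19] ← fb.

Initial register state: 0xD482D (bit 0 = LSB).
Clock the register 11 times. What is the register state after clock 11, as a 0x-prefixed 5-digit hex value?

reg_0 = 0xD482D
clock 1: out=1, reg = 0x6A416
clock 2: out=0, reg = 0xB520B
clock 3: out=1, reg = 0x5A905
clock 4: out=1, reg = 0xAD482
clock 5: out=0, reg = 0xD6A41
clock 6: out=1, reg = 0x6B520
clock 7: out=0, reg = 0xB5A90
clock 8: out=0, reg = 0x5AD48
clock 9: out=0, reg = 0xAD6A4
clock 10: out=0, reg = 0x56B52
clock 11: out=0, reg = 0xAB5A9

0xAB5A9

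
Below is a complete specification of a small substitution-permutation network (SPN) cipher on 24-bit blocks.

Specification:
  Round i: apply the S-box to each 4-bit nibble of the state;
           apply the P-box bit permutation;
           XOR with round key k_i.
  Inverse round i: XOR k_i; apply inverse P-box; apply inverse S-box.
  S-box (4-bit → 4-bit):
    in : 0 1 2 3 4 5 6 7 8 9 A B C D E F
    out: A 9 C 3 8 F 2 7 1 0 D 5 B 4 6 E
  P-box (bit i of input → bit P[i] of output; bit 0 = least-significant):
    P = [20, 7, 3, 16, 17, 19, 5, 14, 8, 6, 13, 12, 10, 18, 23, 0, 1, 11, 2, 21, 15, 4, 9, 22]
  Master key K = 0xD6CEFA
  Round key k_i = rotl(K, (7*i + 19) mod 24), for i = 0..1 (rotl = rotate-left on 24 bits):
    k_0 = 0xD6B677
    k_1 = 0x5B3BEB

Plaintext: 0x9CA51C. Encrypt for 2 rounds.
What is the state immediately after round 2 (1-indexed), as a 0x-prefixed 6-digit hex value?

0x7C16DC

s_0 = plaintext = 0x9CA51C
s_1 = Round(s_0, k_0) = 0x65CBB4
s_2 = Round(s_1, k_1) = 0x7C16DC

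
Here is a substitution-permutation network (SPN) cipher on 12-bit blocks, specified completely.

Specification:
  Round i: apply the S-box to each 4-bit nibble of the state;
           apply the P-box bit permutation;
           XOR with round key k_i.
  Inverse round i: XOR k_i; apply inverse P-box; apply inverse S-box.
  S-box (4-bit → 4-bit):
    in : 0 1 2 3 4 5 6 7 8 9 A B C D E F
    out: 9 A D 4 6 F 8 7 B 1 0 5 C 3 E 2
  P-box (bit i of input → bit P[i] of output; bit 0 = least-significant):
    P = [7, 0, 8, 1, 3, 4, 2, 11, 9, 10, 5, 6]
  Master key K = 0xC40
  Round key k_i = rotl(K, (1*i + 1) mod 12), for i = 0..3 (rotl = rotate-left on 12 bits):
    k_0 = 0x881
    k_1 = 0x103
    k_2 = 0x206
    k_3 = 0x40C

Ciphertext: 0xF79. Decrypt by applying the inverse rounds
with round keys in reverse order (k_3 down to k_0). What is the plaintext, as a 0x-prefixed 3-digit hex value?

0xEC9

s_0 = ciphertext = 0xF79
s_1 = InvRound(s_0, k_3) = 0x2E4
s_2 = InvRound(s_1, k_2) = 0xCA0
s_3 = InvRound(s_2, k_1) = 0x465
s_4 = InvRound(s_3, k_0) = 0xEC9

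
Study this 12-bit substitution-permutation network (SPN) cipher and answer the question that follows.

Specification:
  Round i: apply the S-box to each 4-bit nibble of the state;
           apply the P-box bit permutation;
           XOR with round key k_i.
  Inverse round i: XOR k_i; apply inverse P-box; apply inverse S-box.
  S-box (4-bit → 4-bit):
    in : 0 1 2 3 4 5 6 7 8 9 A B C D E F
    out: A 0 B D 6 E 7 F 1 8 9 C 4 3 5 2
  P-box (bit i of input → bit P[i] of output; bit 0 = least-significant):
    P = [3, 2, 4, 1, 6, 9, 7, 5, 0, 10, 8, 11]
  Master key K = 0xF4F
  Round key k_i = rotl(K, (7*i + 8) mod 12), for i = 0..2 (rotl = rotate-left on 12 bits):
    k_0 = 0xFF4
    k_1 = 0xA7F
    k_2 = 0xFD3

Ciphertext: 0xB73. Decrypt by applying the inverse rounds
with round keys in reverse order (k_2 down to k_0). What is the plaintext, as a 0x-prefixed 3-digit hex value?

s_0 = ciphertext = 0xB73
s_1 = InvRound(s_0, k_2) = 0xFB1
s_2 = InvRound(s_1, k_1) = 0x4E2
s_3 = InvRound(s_2, k_0) = 0xBF5

0xBF5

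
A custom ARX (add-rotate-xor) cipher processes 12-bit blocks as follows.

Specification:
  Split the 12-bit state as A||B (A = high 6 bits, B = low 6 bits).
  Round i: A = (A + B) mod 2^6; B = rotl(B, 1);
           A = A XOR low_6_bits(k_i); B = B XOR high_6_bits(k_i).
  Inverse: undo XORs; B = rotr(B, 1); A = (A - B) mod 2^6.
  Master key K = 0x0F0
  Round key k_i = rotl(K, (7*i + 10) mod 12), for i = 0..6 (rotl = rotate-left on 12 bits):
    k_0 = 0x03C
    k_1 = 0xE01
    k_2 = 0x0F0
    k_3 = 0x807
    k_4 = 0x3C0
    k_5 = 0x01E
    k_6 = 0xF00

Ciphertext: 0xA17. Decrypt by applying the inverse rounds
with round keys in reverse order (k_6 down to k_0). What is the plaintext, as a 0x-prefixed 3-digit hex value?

s_0 = ciphertext = 0xA17
s_1 = InvRound(s_0, k_6) = 0xCF5
s_2 = InvRound(s_1, k_5) = 0xCFA
s_3 = InvRound(s_2, k_4) = 0xE7A
s_4 = InvRound(s_3, k_3) = 0xC4D
s_5 = InvRound(s_4, k_2) = 0xE87
s_6 = InvRound(s_5, k_1) = 0xF3F
s_7 = InvRound(s_6, k_0) = 0x07F

0x07F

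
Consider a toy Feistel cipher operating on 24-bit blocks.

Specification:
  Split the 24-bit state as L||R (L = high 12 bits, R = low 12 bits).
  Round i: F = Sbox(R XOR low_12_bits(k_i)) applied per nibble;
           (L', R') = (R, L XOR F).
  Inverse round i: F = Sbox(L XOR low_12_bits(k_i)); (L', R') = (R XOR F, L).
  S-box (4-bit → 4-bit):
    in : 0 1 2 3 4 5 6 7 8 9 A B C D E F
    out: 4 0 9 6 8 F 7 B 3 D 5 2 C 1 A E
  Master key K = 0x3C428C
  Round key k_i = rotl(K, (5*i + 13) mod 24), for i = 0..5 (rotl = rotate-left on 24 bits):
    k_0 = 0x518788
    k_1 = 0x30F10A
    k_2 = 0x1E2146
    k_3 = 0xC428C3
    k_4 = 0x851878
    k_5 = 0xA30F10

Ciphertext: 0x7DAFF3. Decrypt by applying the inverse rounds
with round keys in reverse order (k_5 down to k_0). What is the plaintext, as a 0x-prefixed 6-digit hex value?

s_0 = ciphertext = 0x7DAFF3
s_1 = InvRound(s_0, k_5) = 0xC367DA
s_2 = InvRound(s_1, k_4) = 0xF50C36
s_3 = InvRound(s_2, k_3) = 0x7E0F50
s_4 = InvRound(s_3, k_2) = 0x8077E0
s_5 = InvRound(s_4, k_1) = 0xAA1807
s_6 = InvRound(s_5, k_0) = 0x99AAA1

0x99AAA1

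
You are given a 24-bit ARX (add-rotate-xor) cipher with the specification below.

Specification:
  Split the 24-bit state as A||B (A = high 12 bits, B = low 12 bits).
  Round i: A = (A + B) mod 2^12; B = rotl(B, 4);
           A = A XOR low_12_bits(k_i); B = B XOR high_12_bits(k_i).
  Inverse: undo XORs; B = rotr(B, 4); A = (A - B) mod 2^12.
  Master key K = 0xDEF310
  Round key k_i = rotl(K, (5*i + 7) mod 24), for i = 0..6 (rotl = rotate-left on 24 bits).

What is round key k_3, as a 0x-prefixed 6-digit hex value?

K = 0xDEF310
k_0 = rotl(K, (5*0+7) mod 24) = rotl(K, 7) = 0x79886F
k_1 = rotl(K, (5*1+7) mod 24) = rotl(K, 12) = 0x310DEF
k_2 = rotl(K, (5*2+7) mod 24) = rotl(K, 17) = 0x21BDE6
k_3 = rotl(K, (5*3+7) mod 24) = rotl(K, 22) = 0x37BCC4

0x37BCC4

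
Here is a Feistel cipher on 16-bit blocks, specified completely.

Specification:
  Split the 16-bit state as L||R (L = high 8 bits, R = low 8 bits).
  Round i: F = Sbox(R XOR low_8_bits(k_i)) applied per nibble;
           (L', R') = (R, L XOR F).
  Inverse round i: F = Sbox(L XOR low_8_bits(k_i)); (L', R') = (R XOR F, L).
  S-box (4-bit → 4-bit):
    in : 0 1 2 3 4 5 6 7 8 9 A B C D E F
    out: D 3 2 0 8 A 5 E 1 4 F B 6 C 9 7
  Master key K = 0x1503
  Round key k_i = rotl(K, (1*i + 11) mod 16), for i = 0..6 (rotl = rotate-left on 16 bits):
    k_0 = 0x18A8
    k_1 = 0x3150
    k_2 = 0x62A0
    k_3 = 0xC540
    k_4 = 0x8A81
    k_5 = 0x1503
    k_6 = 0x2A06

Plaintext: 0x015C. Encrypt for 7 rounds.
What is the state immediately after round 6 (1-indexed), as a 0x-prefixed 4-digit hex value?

s_0 = plaintext = 0x015C
s_1 = Round(s_0, k_0) = 0x5C79
s_2 = Round(s_1, k_1) = 0x7978
s_3 = Round(s_2, k_2) = 0x78B8
s_4 = Round(s_3, k_3) = 0xB809
s_5 = Round(s_4, k_4) = 0x09A9
s_6 = Round(s_5, k_5) = 0xA9F6
s_7 = Round(s_6, k_6) = 0xF6D4

0xA9F6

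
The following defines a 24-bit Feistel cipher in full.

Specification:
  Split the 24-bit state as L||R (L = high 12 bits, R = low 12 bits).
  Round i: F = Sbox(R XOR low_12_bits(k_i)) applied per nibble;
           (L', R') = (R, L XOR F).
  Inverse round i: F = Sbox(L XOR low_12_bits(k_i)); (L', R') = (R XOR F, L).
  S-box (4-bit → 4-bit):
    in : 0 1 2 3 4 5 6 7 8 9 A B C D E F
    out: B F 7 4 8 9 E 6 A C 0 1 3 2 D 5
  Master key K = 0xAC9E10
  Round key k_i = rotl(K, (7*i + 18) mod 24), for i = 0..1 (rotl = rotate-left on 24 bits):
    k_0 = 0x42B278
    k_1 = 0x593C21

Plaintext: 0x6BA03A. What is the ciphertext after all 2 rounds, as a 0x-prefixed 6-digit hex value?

0x13D2C9

s_0 = plaintext = 0x6BA03A
s_1 = Round(s_0, k_0) = 0x03A13D
s_2 = Round(s_1, k_1) = 0x13D2C9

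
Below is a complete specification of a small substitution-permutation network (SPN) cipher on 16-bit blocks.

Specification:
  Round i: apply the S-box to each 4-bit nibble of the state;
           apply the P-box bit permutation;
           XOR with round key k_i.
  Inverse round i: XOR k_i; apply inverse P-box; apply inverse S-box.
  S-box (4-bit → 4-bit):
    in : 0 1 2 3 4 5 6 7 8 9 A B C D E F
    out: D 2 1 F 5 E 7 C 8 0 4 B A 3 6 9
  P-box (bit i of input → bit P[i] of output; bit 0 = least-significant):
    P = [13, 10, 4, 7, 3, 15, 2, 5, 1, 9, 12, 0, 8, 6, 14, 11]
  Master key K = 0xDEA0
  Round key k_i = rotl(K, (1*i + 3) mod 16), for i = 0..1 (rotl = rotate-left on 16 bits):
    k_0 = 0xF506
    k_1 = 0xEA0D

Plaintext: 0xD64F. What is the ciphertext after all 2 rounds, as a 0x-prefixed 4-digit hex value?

0x70EF

s_0 = plaintext = 0xD64F
s_1 = Round(s_0, k_0) = 0xC6C8
s_2 = Round(s_1, k_1) = 0x70EF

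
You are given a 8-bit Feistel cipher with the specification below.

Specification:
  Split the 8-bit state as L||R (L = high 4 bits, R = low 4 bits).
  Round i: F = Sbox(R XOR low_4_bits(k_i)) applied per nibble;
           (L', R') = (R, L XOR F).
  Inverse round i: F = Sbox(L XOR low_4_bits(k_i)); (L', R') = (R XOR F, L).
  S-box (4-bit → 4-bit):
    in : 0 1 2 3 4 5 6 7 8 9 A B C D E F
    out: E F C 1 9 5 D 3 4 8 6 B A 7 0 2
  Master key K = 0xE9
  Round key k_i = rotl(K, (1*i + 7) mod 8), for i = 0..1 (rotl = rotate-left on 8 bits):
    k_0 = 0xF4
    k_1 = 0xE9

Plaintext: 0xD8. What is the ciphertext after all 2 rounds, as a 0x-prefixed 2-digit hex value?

s_0 = plaintext = 0xD8
s_1 = Round(s_0, k_0) = 0x87
s_2 = Round(s_1, k_1) = 0x78

0x78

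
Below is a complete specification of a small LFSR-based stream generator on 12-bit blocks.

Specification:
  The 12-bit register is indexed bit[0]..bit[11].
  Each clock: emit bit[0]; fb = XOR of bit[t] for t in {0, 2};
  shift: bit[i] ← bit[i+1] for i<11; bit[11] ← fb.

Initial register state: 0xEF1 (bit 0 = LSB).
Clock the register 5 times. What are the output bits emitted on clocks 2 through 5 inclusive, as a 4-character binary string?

0001

reg_0 = 0xEF1
clock 1: out=1, reg = 0xF78
clock 2: out=0, reg = 0x7BC
clock 3: out=0, reg = 0xBDE
clock 4: out=0, reg = 0xDEF
clock 5: out=1, reg = 0x6F7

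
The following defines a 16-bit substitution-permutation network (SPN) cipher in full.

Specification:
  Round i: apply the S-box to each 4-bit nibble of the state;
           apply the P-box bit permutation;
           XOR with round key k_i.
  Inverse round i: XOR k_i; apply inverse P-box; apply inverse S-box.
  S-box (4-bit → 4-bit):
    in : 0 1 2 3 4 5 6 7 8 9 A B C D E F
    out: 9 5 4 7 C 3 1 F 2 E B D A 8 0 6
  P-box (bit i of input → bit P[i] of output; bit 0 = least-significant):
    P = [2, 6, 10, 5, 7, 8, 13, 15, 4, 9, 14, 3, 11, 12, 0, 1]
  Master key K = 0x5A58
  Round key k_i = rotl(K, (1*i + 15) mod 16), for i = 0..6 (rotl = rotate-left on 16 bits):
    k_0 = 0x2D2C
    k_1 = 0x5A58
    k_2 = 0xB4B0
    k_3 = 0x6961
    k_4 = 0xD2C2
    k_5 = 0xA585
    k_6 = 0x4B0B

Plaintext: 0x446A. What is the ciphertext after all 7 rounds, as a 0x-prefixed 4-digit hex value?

s_0 = plaintext = 0x446A
s_1 = Round(s_0, k_0) = 0x6DC3
s_2 = Round(s_1, k_1) = 0xD714
s_3 = Round(s_2, k_2) = 0xD20A
s_4 = Round(s_3, k_3) = 0xA987
s_5 = Round(s_4, k_4) = 0x8DAC
s_6 = Round(s_5, k_5) = 0x346D
s_7 = Round(s_6, k_6) = 0x13A2

0x13A2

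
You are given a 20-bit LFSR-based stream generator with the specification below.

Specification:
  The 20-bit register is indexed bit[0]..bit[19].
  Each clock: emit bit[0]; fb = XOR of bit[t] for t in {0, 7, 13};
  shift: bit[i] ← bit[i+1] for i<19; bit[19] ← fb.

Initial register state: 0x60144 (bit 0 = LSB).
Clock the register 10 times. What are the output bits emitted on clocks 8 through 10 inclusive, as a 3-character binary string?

010

reg_0 = 0x60144
clock 1: out=0, reg = 0x300A2
clock 2: out=0, reg = 0x98051
clock 3: out=1, reg = 0xCC028
clock 4: out=0, reg = 0x66014
clock 5: out=0, reg = 0xB300A
clock 6: out=0, reg = 0xD9805
clock 7: out=1, reg = 0xECC02
clock 8: out=0, reg = 0x76601
clock 9: out=1, reg = 0x3B300
clock 10: out=0, reg = 0x9D980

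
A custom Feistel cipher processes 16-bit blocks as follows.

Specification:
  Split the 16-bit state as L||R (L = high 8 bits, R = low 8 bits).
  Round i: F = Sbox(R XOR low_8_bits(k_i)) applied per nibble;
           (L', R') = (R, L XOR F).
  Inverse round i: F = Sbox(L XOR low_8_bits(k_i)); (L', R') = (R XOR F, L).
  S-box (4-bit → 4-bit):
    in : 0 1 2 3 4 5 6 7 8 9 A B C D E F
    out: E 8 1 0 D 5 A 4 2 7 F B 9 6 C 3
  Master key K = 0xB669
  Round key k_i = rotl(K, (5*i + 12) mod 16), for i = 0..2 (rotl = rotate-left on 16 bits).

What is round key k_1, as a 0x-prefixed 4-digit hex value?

K = 0xB669
k_0 = rotl(K, (5*0+12) mod 16) = rotl(K, 12) = 0x9B66
k_1 = rotl(K, (5*1+12) mod 16) = rotl(K, 1) = 0x6CD3

0x6CD3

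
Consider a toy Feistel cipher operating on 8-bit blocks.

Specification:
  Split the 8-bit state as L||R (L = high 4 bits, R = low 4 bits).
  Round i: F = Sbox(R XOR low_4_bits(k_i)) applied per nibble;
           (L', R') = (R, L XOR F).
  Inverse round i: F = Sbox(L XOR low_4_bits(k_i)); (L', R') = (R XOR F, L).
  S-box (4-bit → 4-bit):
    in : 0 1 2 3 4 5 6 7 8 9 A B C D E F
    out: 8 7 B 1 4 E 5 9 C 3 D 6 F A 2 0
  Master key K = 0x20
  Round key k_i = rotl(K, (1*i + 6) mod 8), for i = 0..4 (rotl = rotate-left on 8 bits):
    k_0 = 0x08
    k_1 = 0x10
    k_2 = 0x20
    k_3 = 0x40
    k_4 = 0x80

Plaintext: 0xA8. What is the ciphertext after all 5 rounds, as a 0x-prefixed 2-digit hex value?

s_0 = plaintext = 0xA8
s_1 = Round(s_0, k_0) = 0x82
s_2 = Round(s_1, k_1) = 0x23
s_3 = Round(s_2, k_2) = 0x33
s_4 = Round(s_3, k_3) = 0x32
s_5 = Round(s_4, k_4) = 0x28

0x28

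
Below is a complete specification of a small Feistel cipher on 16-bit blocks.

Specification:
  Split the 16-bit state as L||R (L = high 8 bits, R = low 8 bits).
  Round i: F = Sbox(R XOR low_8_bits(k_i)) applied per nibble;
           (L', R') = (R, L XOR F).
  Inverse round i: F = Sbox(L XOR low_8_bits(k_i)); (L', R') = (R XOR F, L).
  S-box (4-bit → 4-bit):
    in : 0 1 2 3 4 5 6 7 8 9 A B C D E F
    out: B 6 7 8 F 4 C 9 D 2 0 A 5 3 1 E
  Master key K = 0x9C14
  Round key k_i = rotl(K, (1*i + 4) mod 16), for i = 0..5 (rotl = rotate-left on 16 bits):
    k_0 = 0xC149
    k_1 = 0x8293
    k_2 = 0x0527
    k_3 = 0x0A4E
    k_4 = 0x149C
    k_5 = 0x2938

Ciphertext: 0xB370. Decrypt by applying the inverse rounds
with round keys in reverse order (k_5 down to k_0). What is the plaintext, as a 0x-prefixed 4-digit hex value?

s_0 = ciphertext = 0xB370
s_1 = InvRound(s_0, k_5) = 0xAAB3
s_2 = InvRound(s_1, k_4) = 0x3FAA
s_3 = InvRound(s_2, k_3) = 0x3C3F
s_4 = InvRound(s_3, k_2) = 0x553C
s_5 = InvRound(s_4, k_1) = 0x6055
s_6 = InvRound(s_5, k_0) = 0x2760

0x2760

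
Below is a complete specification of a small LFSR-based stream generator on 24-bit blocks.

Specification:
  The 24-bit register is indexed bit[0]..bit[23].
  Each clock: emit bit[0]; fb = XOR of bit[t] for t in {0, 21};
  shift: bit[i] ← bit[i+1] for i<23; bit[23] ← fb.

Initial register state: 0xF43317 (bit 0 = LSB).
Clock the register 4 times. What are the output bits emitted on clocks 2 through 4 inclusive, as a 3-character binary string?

110

reg_0 = 0xF43317
clock 1: out=1, reg = 0x7A198B
clock 2: out=1, reg = 0x3D0CC5
clock 3: out=1, reg = 0x1E8662
clock 4: out=0, reg = 0x0F4331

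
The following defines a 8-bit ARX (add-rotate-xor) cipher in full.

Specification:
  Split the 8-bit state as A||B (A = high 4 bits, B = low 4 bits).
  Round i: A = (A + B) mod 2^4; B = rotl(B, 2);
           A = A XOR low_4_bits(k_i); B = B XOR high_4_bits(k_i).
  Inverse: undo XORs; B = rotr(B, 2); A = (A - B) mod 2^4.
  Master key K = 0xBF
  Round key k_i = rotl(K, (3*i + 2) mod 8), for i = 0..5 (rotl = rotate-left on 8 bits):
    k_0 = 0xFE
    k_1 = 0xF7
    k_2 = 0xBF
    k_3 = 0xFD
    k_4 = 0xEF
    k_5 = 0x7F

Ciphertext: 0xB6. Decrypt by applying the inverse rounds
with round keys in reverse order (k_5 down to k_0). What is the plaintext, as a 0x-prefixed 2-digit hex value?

0x0B

s_0 = ciphertext = 0xB6
s_1 = InvRound(s_0, k_5) = 0x04
s_2 = InvRound(s_1, k_4) = 0x5A
s_3 = InvRound(s_2, k_3) = 0x35
s_4 = InvRound(s_3, k_2) = 0x1B
s_5 = InvRound(s_4, k_1) = 0x51
s_6 = InvRound(s_5, k_0) = 0x0B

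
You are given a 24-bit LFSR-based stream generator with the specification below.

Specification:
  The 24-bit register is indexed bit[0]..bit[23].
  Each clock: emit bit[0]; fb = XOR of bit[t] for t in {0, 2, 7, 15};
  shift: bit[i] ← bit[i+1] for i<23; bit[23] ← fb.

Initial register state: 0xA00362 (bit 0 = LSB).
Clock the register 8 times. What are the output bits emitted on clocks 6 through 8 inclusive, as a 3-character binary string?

reg_0 = 0xA00362
clock 1: out=0, reg = 0x5001B1
clock 2: out=1, reg = 0x2800D8
clock 3: out=0, reg = 0x94006C
clock 4: out=0, reg = 0xCA0036
clock 5: out=0, reg = 0xE5001B
clock 6: out=1, reg = 0xF2800D
clock 7: out=1, reg = 0xF94006
clock 8: out=0, reg = 0xFCA003

110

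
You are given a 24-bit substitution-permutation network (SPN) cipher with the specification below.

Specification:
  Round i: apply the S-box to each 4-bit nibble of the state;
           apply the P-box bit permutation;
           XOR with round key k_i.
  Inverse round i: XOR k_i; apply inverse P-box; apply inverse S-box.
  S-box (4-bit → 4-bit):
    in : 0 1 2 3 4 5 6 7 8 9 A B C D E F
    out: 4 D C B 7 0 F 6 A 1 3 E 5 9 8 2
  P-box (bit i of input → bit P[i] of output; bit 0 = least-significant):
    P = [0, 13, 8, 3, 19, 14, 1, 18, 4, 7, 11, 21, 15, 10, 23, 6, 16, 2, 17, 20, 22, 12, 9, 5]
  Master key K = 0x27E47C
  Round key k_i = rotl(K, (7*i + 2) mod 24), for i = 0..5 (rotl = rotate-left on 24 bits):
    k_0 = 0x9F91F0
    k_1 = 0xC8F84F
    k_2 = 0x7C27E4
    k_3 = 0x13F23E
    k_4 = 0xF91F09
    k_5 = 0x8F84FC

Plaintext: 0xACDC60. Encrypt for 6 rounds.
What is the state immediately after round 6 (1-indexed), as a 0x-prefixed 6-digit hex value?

0xB3A1FA

s_0 = plaintext = 0xACDC60
s_1 = Round(s_0, k_0) = 0xD048A2
s_2 = Round(s_1, k_1) = 0x223DE7
s_3 = Round(s_2, k_2) = 0x4A8094
s_4 = Round(s_3, k_3) = 0x5ACD7B
s_5 = Round(s_4, k_4) = 0x58FE17
s_6 = Round(s_5, k_5) = 0xB3A1FA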